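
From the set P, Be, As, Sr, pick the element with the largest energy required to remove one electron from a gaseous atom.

P

Be is in period 2, group 2; P is in period 3, group 15; As is in period 4, group 15; Sr is in period 5, group 2.
Removing the outermost electron gets harder across a period and easier down a group.
These span different periods and groups, so the two trends combine.
Be > Sr: they share group 2; the group trend gives Be the larger value.
As > Be: the two effects oppose for this pair; the across-period effect wins (947 vs 900 kJ/mol).
P > As: P sits above As in group 15, so the down-group effect alone puts P higher.
Tabulated first ionization energy (kJ/mol): Be 900, P 1012, As 947, Sr 550.
The largest energy required to remove one electron from a gaseous atom among these belongs to P.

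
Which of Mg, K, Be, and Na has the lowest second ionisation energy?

Mg

IE_2 is the cost of taking one more electron from the +1 cation: Mg⁺ still has 1 valence electron; K⁺ is the bare [Ar] core; Be⁺ still has 1 valence electron; Na⁺ is the bare [Ne] core.
Breaking into a closed-shell core is much more expensive than removing a leftover valence electron — K and Na have the largest IE_2 here.
Valence configurations: Mg⁺ [Ne]3s¹, Be⁺ [He]2s¹.
Tabulated IE_2 (kJ/mol): Mg 1451, K 3052, Be 1757, Na 4562.
Putting it together, IE_2: Mg < Be < K < Na.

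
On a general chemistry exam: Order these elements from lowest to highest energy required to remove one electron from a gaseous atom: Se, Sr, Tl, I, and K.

K, Sr, Tl, Se, I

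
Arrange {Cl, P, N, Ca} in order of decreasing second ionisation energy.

N > Cl > P > Ca

Consider each +1 ion: Cl⁺ still has 6 valence electrons; P⁺ still has 4 valence electrons; N⁺ still has 4 valence electrons; Ca⁺ still has 1 valence electron.
All are still removing valence electrons, so compare the +1 ions as you would atoms: IE_2 generally rises across a period (higher Z_eff) and falls down a group (larger shell), subject to the usual subshell exceptions.
Valence configurations: Cl⁺ [Ne]3s²3p⁴, P⁺ [Ne]3s²3p², N⁺ [He]2s²2p², Ca⁺ [Ar]4s¹.
Approximate IE_2 values (kJ/mol): Cl 2298, P 1907, N 2856, Ca 1145.
Overall IE_2 order: Ca < P < Cl < N.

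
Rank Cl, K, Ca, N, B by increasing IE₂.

Ca, Cl, B, N, K

After 1 electron has been removed, what remains? Cl⁺ still has 6 valence electrons; K⁺ is the bare [Ar] core; Ca⁺ still has 1 valence electron; N⁺ still has 4 valence electrons; B⁺ still has 2 valence electrons.
Core electrons are held far more tightly than valence electrons, so K tops the IE_2 order.
Valence configurations: Cl⁺ [Ne]3s²3p⁴, Ca⁺ [Ar]4s¹, N⁺ [He]2s²2p², B⁺ [He]2s².
Tabulated IE_2 (kJ/mol): Cl 2298, K 3052, Ca 1145, N 2856, B 2427.
Overall IE_2 order: Ca < Cl < B < N < K.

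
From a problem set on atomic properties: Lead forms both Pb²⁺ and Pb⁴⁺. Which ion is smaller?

Pb⁴⁺

Both ions have Z = 82 protons, but Pb⁴⁺ has lost more electrons, so its remaining electrons feel a larger effective nuclear charge per electron and are pulled in more tightly.
Higher positive charge → smaller ion, so Pb²⁺ > Pb⁴⁺.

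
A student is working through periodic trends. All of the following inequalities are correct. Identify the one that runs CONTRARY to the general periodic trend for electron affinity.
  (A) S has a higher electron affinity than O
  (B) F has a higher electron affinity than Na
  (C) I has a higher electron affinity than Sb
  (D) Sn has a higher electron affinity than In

(A)

The general trend: electron affinity increases across a period and decreases down a group.
(A) S (period 3, group 16) vs O (period 2, group 16): the stated order contradicts the simple trend.
(B) F (period 2, group 17) vs Na (period 3, group 1): the stated order agrees with the simple trend.
(C) I (period 5, group 17) vs Sb (period 5, group 15): the stated order agrees with the simple trend.
(D) Sn (period 5, group 14) vs In (period 5, group 13): the stated order agrees with the simple trend.
The exception is (A): the compact 2p subshell of O repels the added electron more than S's larger 3p does.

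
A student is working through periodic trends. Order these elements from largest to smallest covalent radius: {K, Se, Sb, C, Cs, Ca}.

Across a period the added protons contract the valence shell; down a group each new principal shell makes the atom larger.
These span different periods and groups, so the two trends combine.
Se > C: period and group pull opposite ways; the down-group shift dominates (116 vs 75 pm).
Sb > Se: both effects reinforce here, so Sb is clearly the larger of the two.
Ca > Sb: period and group pull opposite ways; the across-period shift dominates (171 vs 140 pm).
K > Ca: K lies to the left of Ca in period 4, so the across-period effect alone puts K larger.
Cs > K: they share group 1; the group trend gives Cs the larger value.
Tabulated atomic radius (pm): C 75, K 196, Ca 171, Se 116, Sb 140, Cs 232.
So from largest to smallest: Cs > K > Ca > Sb > Se > C.

Cs, K, Ca, Sb, Se, C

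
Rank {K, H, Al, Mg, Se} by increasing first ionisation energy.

K < Al < Mg < Se < H

H is in period 1, group 1; Mg is in period 3, group 2; Al is in period 3, group 13; K is in period 4, group 1; Se is in period 4, group 16.
Across a period the outer electron is held more tightly (higher IE₁); down a group it sits in a higher shell, more shielded, and comes off more easily.
Here both period and group differ, so the two effects have to be weighed against each other.
Al > K: both effects reinforce here, so Al is clearly the higher of the two.
Mg > Al: this pair runs against the simple trend — see the exception note.
Se > Mg: period and group pull opposite ways; the across-period shift dominates (941 vs 738 kJ/mol).
H > Se: period and group pull opposite ways; the down-group shift dominates (1312 vs 941 kJ/mol).
Note the exception: Mg has a higher first ionization energy than Al, contrary to the simple trend — Al's single 3p electron is easier to remove than one from Mg's filled 3s².
Tabulated first ionization energy (kJ/mol): H 1312, Mg 738, Al 578, K 419, Se 941.
So from lowest to highest: K < Al < Mg < Se < H.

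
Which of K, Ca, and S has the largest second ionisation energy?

IE_2 is the cost of taking one more electron from the +1 cation: K⁺ is the bare [Ar] core; Ca⁺ still has 1 valence electron; S⁺ still has 5 valence electrons.
Core electrons are held far more tightly than valence electrons, so K tops the IE_2 order.
Valence configurations: Ca⁺ [Ar]4s¹, S⁺ [Ne]3s²3p³.
The numbers (kJ/mol): K 3052, Ca 1145, S 2252.
So the second ionization energies run Ca < S < K.

K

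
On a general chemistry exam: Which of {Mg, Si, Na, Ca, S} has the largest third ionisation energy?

The third ionization energy removes an electron from the +2 ion. For each element: Mg²⁺ is the bare [Ne] core; Si²⁺ still has 2 valence electrons; Na²⁺ is already 1 electron into the core; Ca²⁺ is the bare [Ar] core; S²⁺ still has 4 valence electrons.
Breaking into a closed-shell core is much more expensive than removing a leftover valence electron — Ca, Na and Mg have the largest IE_3 here.
Valence configurations: Si²⁺ [Ne]3s², S²⁺ [Ne]3s²3p².
Tabulated IE_3 (kJ/mol): Mg 7733, Si 3232, Na 6910, Ca 4912, S 3357.
Putting it together, IE_3: Si < S < Ca < Na < Mg.

Mg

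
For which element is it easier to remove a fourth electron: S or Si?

Si

IE_4 is the cost of taking one more electron from the +3 cation: S³⁺ still has 3 valence electrons; Si³⁺ still has 1 valence electron.
All are still removing valence electrons, so compare the +3 ions as you would atoms: IE_4 generally rises across a period (higher Z_eff) and falls down a group (larger shell), subject to the usual subshell exceptions.
Valence configurations: S³⁺ [Ne]3s²3p¹, Si³⁺ [Ne]3s¹.
Tabulated IE_4 (kJ/mol): S 4556, Si 4356.
Hence IE_4: Si < S.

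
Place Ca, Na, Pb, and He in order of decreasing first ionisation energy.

First ionization energy rises across a period (greater Z_eff holds electrons more tightly) and falls down a group (valence electrons are farther from the nucleus).
These span different periods and groups, so the two trends combine.
Ca > Na: the two effects oppose for this pair; the across-period effect wins (590 vs 496 kJ/mol).
Pb > Ca: period and group pull opposite ways; the across-period shift dominates (716 vs 590 kJ/mol).
He > Pb: relative to Pb, both the across-period and down-group shifts push He's first ionization energy up.
For reference (kJ/mol): He 2372, Na 496, Ca 590, Pb 716.
So from highest to lowest: He > Pb > Ca > Na.

He, Pb, Ca, Na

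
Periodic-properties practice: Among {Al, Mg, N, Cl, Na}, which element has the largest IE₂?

Na

After 1 electron has been removed, what remains? Al⁺ still has 2 valence electrons; Mg⁺ still has 1 valence electron; N⁺ still has 4 valence electrons; Cl⁺ still has 6 valence electrons; Na⁺ is the bare [Ne] core.
Pulling an electron out of a noble-gas core costs far more than removing a remaining valence electron, so Na sits at the high end of IE_2.
Valence configurations: Al⁺ [Ne]3s², Mg⁺ [Ne]3s¹, N⁺ [He]2s²2p², Cl⁺ [Ne]3s²3p⁴.
Tabulated IE_2 (kJ/mol): Al 1817, Mg 1451, N 2856, Cl 2298, Na 4562.
So the second ionization energies run Mg < Al < Cl < N < Na.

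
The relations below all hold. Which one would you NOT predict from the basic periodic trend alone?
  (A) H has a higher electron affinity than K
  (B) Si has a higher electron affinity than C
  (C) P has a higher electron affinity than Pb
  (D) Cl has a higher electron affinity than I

The general trend: electron affinity increases across a period and decreases down a group.
(A) H (period 1, group 1) vs K (period 4, group 1): the stated order agrees with the simple trend.
(B) Si (period 3, group 14) vs C (period 2, group 14): the stated order contradicts the simple trend.
(C) P (period 3, group 15) vs Pb (period 6, group 14): the stated order agrees with the simple trend.
(D) Cl (period 3, group 17) vs I (period 5, group 17): the stated order agrees with the simple trend.
The exception is (B): Si's larger, more diffuse 3p orbitals accept an added electron slightly more readily than C's compact 2p.

(B)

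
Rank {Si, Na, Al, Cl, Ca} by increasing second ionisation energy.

Ca < Si < Al < Cl < Na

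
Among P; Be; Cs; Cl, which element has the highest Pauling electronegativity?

Be is in period 2, group 2; P is in period 3, group 15; Cl is in period 3, group 17; Cs is in period 6, group 1.
Atoms toward the upper right of the periodic table pull bonding electrons most strongly.
Neither a single period nor a single group — weigh both effects.
Be > Cs: both effects reinforce here, so Be is clearly the higher of the two.
P > Be: the two effects oppose for this pair; the across-period effect wins (2.19 vs 1.57).
Cl > P: both are in period 3; the period trend gives Cl the larger value.
Approximate values (Pauling): Be 1.57, P 2.19, Cl 3.16, Cs 0.79.
The highest Pauling electronegativity among these belongs to Cl.

Cl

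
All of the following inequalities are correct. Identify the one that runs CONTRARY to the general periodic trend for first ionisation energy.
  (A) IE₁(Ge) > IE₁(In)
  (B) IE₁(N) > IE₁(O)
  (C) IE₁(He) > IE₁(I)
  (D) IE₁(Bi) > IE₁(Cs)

(B)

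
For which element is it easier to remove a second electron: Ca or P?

Ca

The second ionization energy removes an electron from the +1 ion. For each element: Ca⁺ still has 1 valence electron; P⁺ still has 4 valence electrons.
All are still removing valence electrons, so compare the +1 ions as you would atoms: IE_2 generally rises across a period (higher Z_eff) and falls down a group (larger shell), subject to the usual subshell exceptions.
Valence configurations: Ca⁺ [Ar]4s¹, P⁺ [Ne]3s²3p².
The numbers (kJ/mol): Ca 1145, P 1907.
So the second ionization energies run Ca < P.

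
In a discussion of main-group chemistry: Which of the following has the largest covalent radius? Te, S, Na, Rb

Rb

Na is in period 3, group 1; S is in period 3, group 16; Rb is in period 5, group 1; Te is in period 5, group 16.
Across a period the added protons contract the valence shell; down a group each new principal shell makes the atom larger.
Neither a single period nor a single group — weigh both effects.
Te > S: Te sits below S in group 16, so the down-group effect alone puts Te larger.
Na > Te: the two effects oppose for this pair; the across-period effect wins (155 vs 136 pm).
Rb > Na: they share group 1; the group trend gives Rb the larger value.
Tabulated atomic radius (pm): Na 155, S 103, Rb 210, Te 136.
The largest covalent radius among these belongs to Rb.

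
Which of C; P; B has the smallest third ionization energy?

P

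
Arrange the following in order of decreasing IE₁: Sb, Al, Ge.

Al is in period 3, group 13; Ge is in period 4, group 14; Sb is in period 5, group 15.
Across a period the outer electron is held more tightly (higher IE₁); down a group it sits in a higher shell, more shielded, and comes off more easily.
A diagonal step moves right (one effect) and down (the opposite effect) at once.
Ge > Al: the two effects oppose for this pair; the across-period effect wins (762 vs 578 kJ/mol).
Sb > Ge: period and group pull opposite ways; the across-period shift dominates (831 vs 762 kJ/mol).
For reference (kJ/mol): Al 578, Ge 762, Sb 831.
So from highest to lowest: Sb > Ge > Al.

Sb > Ge > Al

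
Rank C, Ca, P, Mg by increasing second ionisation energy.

Ca < Mg < P < C

IE_2 is the cost of taking one more electron from the +1 cation: C⁺ still has 3 valence electrons; Ca⁺ still has 1 valence electron; P⁺ still has 4 valence electrons; Mg⁺ still has 1 valence electron.
All are still removing valence electrons, so compare the +1 ions as you would atoms: IE_2 generally rises across a period (higher Z_eff) and falls down a group (larger shell), subject to the usual subshell exceptions.
Valence configurations: C⁺ [He]2s²2p¹, Ca⁺ [Ar]4s¹, P⁺ [Ne]3s²3p², Mg⁺ [Ne]3s¹.
The numbers (kJ/mol): C 2353, Ca 1145, P 1907, Mg 1451.
Overall IE_2 order: Ca < Mg < P < C.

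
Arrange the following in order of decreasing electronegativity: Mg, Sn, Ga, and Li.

Li is in period 2, group 1; Mg is in period 3, group 2; Ga is in period 4, group 13; Sn is in period 5, group 14.
Smaller atoms with higher effective nuclear charge are more electronegative.
A diagonal step moves right (one effect) and down (the opposite effect) at once.
Mg > Li: period and group pull opposite ways; the across-period shift dominates (1.31 vs 0.98).
Ga > Mg: the two effects oppose for this pair; the across-period effect wins (1.81 vs 1.31).
Sn > Ga: period and group pull opposite ways; the across-period shift dominates (1.96 vs 1.81).
Tabulated electronegativity (Pauling): Li 0.98, Mg 1.31, Ga 1.81, Sn 1.96.
So from highest to lowest: Sn > Ga > Mg > Li.

Sn > Ga > Mg > Li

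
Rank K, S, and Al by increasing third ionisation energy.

IE_3 is the cost of taking one more electron from the +2 cation: K²⁺ is already 1 electron into the core; S²⁺ still has 4 valence electrons; Al²⁺ still has 1 valence electron.
Pulling an electron out of a noble-gas core costs far more than removing a remaining valence electron, so K sits at the high end of IE_3.
Valence configurations: S²⁺ [Ne]3s²3p², Al²⁺ [Ne]3s¹.
Tabulated IE_3 (kJ/mol): K 4420, S 3357, Al 2745.
So the third ionization energies run Al < S < K.

Al < S < K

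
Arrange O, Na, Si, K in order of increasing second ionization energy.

IE_2 is the cost of taking one more electron from the +1 cation: O⁺ still has 5 valence electrons; Na⁺ is the bare [Ne] core; Si⁺ still has 3 valence electrons; K⁺ is the bare [Ar] core.
Usually core removal costs more than valence removal, but here the competition is close: a tightly held n=2 valence electron can cost more to remove than an n=3 core electron, so the actual values have to decide it.
Valence configurations: O⁺ [He]2s²2p³, Si⁺ [Ne]3s²3p¹.
Approximate IE_2 values (kJ/mol): O 3388, Na 4562, Si 1577, K 3052.
So the second ionization energies run Si < K < O < Na.

Si, K, O, Na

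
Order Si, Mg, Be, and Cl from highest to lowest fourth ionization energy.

Be > Mg > Cl > Si

After 3 electrons have been removed, what remains? Si³⁺ still has 1 valence electron; Mg³⁺ is already 1 electron into the core; Be³⁺ is already 1 electron into the core; Cl³⁺ still has 4 valence electrons.
Pulling an electron out of a noble-gas core costs far more than removing a remaining valence electron, so Mg and Be sit at the high end of IE_4.
Valence configurations: Si³⁺ [Ne]3s¹, Cl³⁺ [Ne]3s²3p².
Approximate IE_4 values (kJ/mol): Si 4356, Mg 10543, Be 21007, Cl 5159.
Putting it together, IE_4: Si < Cl < Mg < Be.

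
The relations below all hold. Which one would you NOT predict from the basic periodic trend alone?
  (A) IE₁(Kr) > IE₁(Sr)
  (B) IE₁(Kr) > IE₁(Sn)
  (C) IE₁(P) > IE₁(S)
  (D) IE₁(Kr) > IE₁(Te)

(C)

The general trend: first ionisation energy increases across a period and decreases down a group.
(A) Kr (period 4, group 18) vs Sr (period 5, group 2): the stated order agrees with the simple trend.
(B) Kr (period 4, group 18) vs Sn (period 5, group 14): the stated order agrees with the simple trend.
(C) P (period 3, group 15) vs S (period 3, group 16): the stated order contradicts the simple trend.
(D) Kr (period 4, group 18) vs Te (period 5, group 16): the stated order agrees with the simple trend.
The exception is (C): S (3p⁴) ionizes more easily than half-filled P (3p³) because the paired 3p electron in S is pushed out by e⁻–e⁻ repulsion.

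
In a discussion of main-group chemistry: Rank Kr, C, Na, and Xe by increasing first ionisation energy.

Na < C < Xe < Kr

C is in period 2, group 14; Na is in period 3, group 1; Kr is in period 4, group 18; Xe is in period 5, group 18.
Across a period the outer electron is held more tightly (higher IE₁); down a group it sits in a higher shell, more shielded, and comes off more easily.
Here both period and group differ, so the two effects have to be weighed against each other.
C > Na: relative to Na, both the across-period and down-group shifts push C's first ionization energy up.
Xe > C: the two effects oppose for this pair; the across-period effect wins (1170 vs 1086 kJ/mol).
Kr > Xe: they share group 18; the group trend gives Kr the larger value.
For reference (kJ/mol): C 1086, Na 496, Kr 1351, Xe 1170.
So from lowest to highest: Na < C < Xe < Kr.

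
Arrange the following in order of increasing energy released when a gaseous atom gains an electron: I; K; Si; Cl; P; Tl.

Tl < K < P < Si < I < Cl

EA tends to increase across a period and decrease down a group, though the pattern is less regular than for IE or radius.
Neither a single period nor a single group — weigh both effects.
K > Tl: period and group pull opposite ways; the down-group shift dominates (48 vs 19 kJ/mol).
P > K: relative to K, both the across-period and down-group shifts push P's electron affinity up.
Si > P: this pair runs against the simple trend — see the exception note.
I > Si: period and group pull opposite ways; the across-period shift dominates (295 vs 134 kJ/mol).
Cl > I: they share group 17; the group trend gives Cl the larger value.
Note the exception: Si has a higher electron affinity than P, contrary to the simple trend — adding an electron to P's half-filled 3p³ is unfavourable, so Si (3p²) has the more exothermic EA.
Tabulated electron affinity (kJ/mol): Si 134, P 72, Cl 349, K 48, I 295, Tl 19.
So from lowest to highest: Tl < K < P < Si < I < Cl.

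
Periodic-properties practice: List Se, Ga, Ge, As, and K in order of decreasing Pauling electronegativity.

Se > As > Ge > Ga > K

Atoms toward the upper right of the periodic table pull bonding electrons most strongly.
All lie in period 4, so electronegativity increases left to right.
So from highest to lowest: Se > As > Ge > Ga > K.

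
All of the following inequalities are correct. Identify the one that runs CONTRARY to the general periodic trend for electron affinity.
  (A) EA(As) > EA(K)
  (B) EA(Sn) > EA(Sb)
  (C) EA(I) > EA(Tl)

(B)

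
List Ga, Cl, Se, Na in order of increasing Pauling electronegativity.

Na < Ga < Se < Cl

Na is in period 3, group 1; Cl is in period 3, group 17; Ga is in period 4, group 13; Se is in period 4, group 16.
Atoms toward the upper right of the periodic table pull bonding electrons most strongly.
Here both period and group differ, so the two effects have to be weighed against each other.
Ga > Na: the two effects oppose for this pair; the across-period effect wins (1.81 vs 0.93).
Se > Ga: Se lies to the right of Ga in period 4, so the across-period effect alone puts Se higher.
Cl > Se: both effects reinforce here, so Cl is clearly the higher of the two.
For reference (Pauling): Na 0.93, Cl 3.16, Ga 1.81, Se 2.55.
So from lowest to highest: Na < Ga < Se < Cl.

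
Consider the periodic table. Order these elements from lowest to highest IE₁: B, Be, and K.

Be is in period 2, group 2; B is in period 2, group 13; K is in period 4, group 1.
Removing the outermost electron gets harder across a period and easier down a group.
Here both period and group differ, so the two effects have to be weighed against each other.
B > K: both effects reinforce here, so B is clearly the higher of the two.
Be > B: this pair runs against the simple trend — see the exception note.
Note the exception: Be has a higher first ionization energy than B, contrary to the simple trend — removing B's lone 2p electron is easier than breaking Be's filled 2s².
Approximate values (kJ/mol): Be 900, B 801, K 419.
So from lowest to highest: K < B < Be.

K < B < Be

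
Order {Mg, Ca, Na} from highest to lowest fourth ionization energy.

Mg > Na > Ca

After 3 electrons have been removed, what remains? Mg³⁺ is already 1 electron into the core; Ca³⁺ is already 1 electron into the core; Na³⁺ is already 2 electrons into the core.
All of these are removing an electron from a noble-gas core or deeper; the smaller core (lower principal quantum number) is held far more tightly, and within a period the higher nuclear charge binds the same core more tightly.
Approximate IE_4 values (kJ/mol): Mg 10543, Ca 6491, Na 9543.
Hence IE_4: Ca < Na < Mg.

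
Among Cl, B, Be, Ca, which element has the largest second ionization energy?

Consider each +1 ion: Cl⁺ still has 6 valence electrons; B⁺ still has 2 valence electrons; Be⁺ still has 1 valence electron; Ca⁺ still has 1 valence electron.
All are still removing valence electrons, so compare the +1 ions as you would atoms: IE_2 generally rises across a period (higher Z_eff) and falls down a group (larger shell), subject to the usual subshell exceptions.
Valence configurations: Cl⁺ [Ne]3s²3p⁴, B⁺ [He]2s², Be⁺ [He]2s¹, Ca⁺ [Ar]4s¹.
Approximate IE_2 values (kJ/mol): Cl 2298, B 2427, Be 1757, Ca 1145.
So the second ionization energies run Ca < Be < Cl < B.

B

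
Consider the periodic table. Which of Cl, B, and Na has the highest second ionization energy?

Na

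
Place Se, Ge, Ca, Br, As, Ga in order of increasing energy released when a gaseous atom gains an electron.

Ca, Ga, As, Ge, Se, Br

Electron affinity generally becomes more exothermic across a period toward the halogens and less exothermic down a group.
All lie in period 4; the across-period trend (electron affinity increases left to right) applies, with the exception below.
Note the exception: Ge has a higher electron affinity than As, contrary to the simple trend — adding an electron to As's half-filled 4p³ is unfavourable, so Ge (4p²) has the more exothermic EA.
For reference (kJ/mol): Ca 2, Ga 29, Ge 119, As 78, Se 195, Br 325.
So from lowest to highest: Ca < Ga < As < Ge < Se < Br.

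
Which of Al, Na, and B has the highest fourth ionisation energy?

B

IE_4 is the cost of taking one more electron from the +3 cation: Al³⁺ is the bare [Ne] core; Na³⁺ is already 2 electrons into the core; B³⁺ is the bare [He] core.
All of these are removing an electron from a noble-gas core or deeper; the smaller core (lower principal quantum number) is held far more tightly, and within a period the higher nuclear charge binds the same core more tightly.
The numbers (kJ/mol): Al 11577, Na 9543, B 25026.
So the fourth ionization energies run Na < Al < B.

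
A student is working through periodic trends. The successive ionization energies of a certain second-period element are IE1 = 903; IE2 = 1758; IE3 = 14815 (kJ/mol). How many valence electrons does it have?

2

Look for the largest jump between consecutive ionization energies: IE3/IE2 ≈ 8.4, far larger than any earlier ratio.
That jump marks the point where a core electron is being removed. So the atom has 2 valence electrons.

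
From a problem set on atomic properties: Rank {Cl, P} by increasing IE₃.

P < Cl

The third ionization energy removes an electron from the +2 ion. For each element: Cl²⁺ still has 5 valence electrons; P²⁺ still has 3 valence electrons.
All are still removing valence electrons, so compare the +2 ions as you would atoms: IE_3 generally rises across a period (higher Z_eff) and falls down a group (larger shell), subject to the usual subshell exceptions.
Valence configurations: Cl²⁺ [Ne]3s²3p³, P²⁺ [Ne]3s²3p¹.
Approximate IE_3 values (kJ/mol): Cl 3822, P 2914.
So the third ionization energies run P < Cl.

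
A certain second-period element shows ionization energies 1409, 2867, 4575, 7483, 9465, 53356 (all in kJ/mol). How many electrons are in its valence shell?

Look for the largest jump between consecutive ionization energies: IE6/IE5 ≈ 5.6, far larger than any earlier ratio.
That jump marks the point where a core electron is being removed. So the atom has 5 valence electrons.

5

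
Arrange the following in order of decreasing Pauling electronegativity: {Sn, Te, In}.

Smaller atoms with higher effective nuclear charge are more electronegative.
All lie in period 5, so electronegativity increases left to right.
So from highest to lowest: Te > Sn > In.

Te > Sn > In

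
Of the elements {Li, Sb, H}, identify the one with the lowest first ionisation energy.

First ionization energy rises across a period (greater Z_eff holds electrons more tightly) and falls down a group (valence electrons are farther from the nucleus).
These span different periods and groups, so the two trends combine.
Sb > Li: period and group pull opposite ways; the across-period shift dominates (831 vs 520 kJ/mol).
H > Sb: period and group pull opposite ways; the down-group shift dominates (1312 vs 831 kJ/mol).
For reference (kJ/mol): H 1312, Li 520, Sb 831.
The lowest first ionisation energy among these belongs to Li.

Li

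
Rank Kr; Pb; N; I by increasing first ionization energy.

N is in period 2, group 15; Kr is in period 4, group 18; I is in period 5, group 17; Pb is in period 6, group 14.
Across a period the outer electron is held more tightly (higher IE₁); down a group it sits in a higher shell, more shielded, and comes off more easily.
Here both period and group differ, so the two effects have to be weighed against each other.
I > Pb: both effects reinforce here, so I is clearly the higher of the two.
Kr > I: both effects reinforce here, so Kr is clearly the higher of the two.
N > Kr: the two effects oppose for this pair; the down-group effect wins (1402 vs 1351 kJ/mol).
For reference (kJ/mol): N 1402, Kr 1351, I 1008, Pb 716.
So from lowest to highest: Pb < I < Kr < N.

Pb < I < Kr < N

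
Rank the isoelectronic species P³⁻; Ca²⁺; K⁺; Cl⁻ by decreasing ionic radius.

All of these have 18 electrons, so size is governed by nuclear charge alone: the more protons, the stronger the pull on the same electron cloud, and the smaller the ion.
Nuclear charges: Ca²⁺ (Z=20), K⁺ (Z=19), Cl⁻ (Z=17), P³⁻ (Z=15).
Largest to smallest: P³⁻ > Cl⁻ > K⁺ > Ca²⁺.

P³⁻ > Cl⁻ > K⁺ > Ca²⁺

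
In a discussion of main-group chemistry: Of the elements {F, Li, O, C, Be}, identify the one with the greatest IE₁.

F

Across a period the outer electron is held more tightly (higher IE₁); down a group it sits in a higher shell, more shielded, and comes off more easily.
All lie in period 2, so first ionization energy increases left to right.
The greatest IE₁ among these belongs to F.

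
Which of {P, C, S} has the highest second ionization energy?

C

After 1 electron has been removed, what remains? P⁺ still has 4 valence electrons; C⁺ still has 3 valence electrons; S⁺ still has 5 valence electrons.
All are still removing valence electrons, so compare the +1 ions as you would atoms: IE_2 generally rises across a period (higher Z_eff) and falls down a group (larger shell), subject to the usual subshell exceptions.
Valence configurations: P⁺ [Ne]3s²3p², C⁺ [He]2s²2p¹, S⁺ [Ne]3s²3p³.
Tabulated IE_2 (kJ/mol): P 1907, C 2353, S 2252.
So the second ionization energies run P < S < C.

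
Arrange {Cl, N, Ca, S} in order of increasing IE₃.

IE_3 is the cost of taking one more electron from the +2 cation: Cl²⁺ still has 5 valence electrons; N²⁺ still has 3 valence electrons; Ca²⁺ is the bare [Ar] core; S²⁺ still has 4 valence electrons.
Breaking into a closed-shell core is much more expensive than removing a leftover valence electron — Ca has the largest IE_3 here.
Valence configurations: Cl²⁺ [Ne]3s²3p³, N²⁺ [He]2s²2p¹, S²⁺ [Ne]3s²3p².
The numbers (kJ/mol): Cl 3822, N 4578, Ca 4912, S 3357.
So the third ionization energies run S < Cl < N < Ca.

S < Cl < N < Ca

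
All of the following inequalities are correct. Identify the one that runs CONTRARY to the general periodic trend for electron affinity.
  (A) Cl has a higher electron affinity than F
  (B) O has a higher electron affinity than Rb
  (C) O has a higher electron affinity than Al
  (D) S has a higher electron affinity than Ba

The general trend: electron affinity increases across a period and decreases down a group.
(A) Cl (period 3, group 17) vs F (period 2, group 17): the stated order contradicts the simple trend.
(B) O (period 2, group 16) vs Rb (period 5, group 1): the stated order agrees with the simple trend.
(C) O (period 2, group 16) vs Al (period 3, group 13): the stated order agrees with the simple trend.
(D) S (period 3, group 16) vs Ba (period 6, group 2): the stated order agrees with the simple trend.
The exception is (A): F's small 2p subshell makes the incoming electron feel strong e⁻–e⁻ repulsion, so Cl actually releases more energy on gaining an electron.

(A)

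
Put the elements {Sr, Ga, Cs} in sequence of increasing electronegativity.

Cs, Sr, Ga

Ga is in period 4, group 13; Sr is in period 5, group 2; Cs is in period 6, group 1.
Atoms toward the upper right of the periodic table pull bonding electrons most strongly.
These span different periods and groups, so the two trends combine.
Sr > Cs: relative to Cs, both the across-period and down-group shifts push Sr's electronegativity up.
Ga > Sr: relative to Sr, both the across-period and down-group shifts push Ga's electronegativity up.
Approximate values (Pauling): Ga 1.81, Sr 0.95, Cs 0.79.
So from lowest to highest: Cs < Sr < Ga.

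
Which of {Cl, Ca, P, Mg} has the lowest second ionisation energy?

Ca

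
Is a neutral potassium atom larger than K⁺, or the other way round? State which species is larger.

K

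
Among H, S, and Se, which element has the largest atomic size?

Se

H is in period 1, group 1; S is in period 3, group 16; Se is in period 4, group 16.
Moving right in a period, electrons are added to the same shell under a stronger nuclear pull, so atoms get smaller; moving down, a new shell is opened and atoms get larger.
Here both period and group differ, so the two effects have to be weighed against each other.
S > H: period and group pull opposite ways; the down-group shift dominates (103 vs 32 pm).
Se > S: they share group 16; the group trend gives Se the larger value.
Tabulated atomic radius (pm): H 32, S 103, Se 116.
The largest atomic size among these belongs to Se.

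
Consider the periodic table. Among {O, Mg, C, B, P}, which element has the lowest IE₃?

Consider each +2 ion: O²⁺ still has 4 valence electrons; Mg²⁺ is the bare [Ne] core; C²⁺ still has 2 valence electrons; B²⁺ still has 1 valence electron; P²⁺ still has 3 valence electrons.
Core electrons are held far more tightly than valence electrons, so Mg tops the IE_3 order.
Valence configurations: O²⁺ [He]2s²2p², C²⁺ [He]2s², B²⁺ [He]2s¹, P²⁺ [Ne]3s²3p¹.
Approximate IE_3 values (kJ/mol): O 5300, Mg 7733, C 4620, B 3660, P 2914.
Overall IE_3 order: P < B < C < O < Mg.

P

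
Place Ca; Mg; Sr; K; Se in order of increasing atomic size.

Se < Mg < Ca < Sr < K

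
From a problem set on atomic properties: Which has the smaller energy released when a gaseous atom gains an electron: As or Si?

Si is in period 3, group 14; As is in period 4, group 15.
EA tends to increase across a period and decrease down a group, though the pattern is less regular than for IE or radius.
These sit on a diagonal, where the across-period and down-group effects partly cancel.
Si > As: the two effects oppose for this pair; the down-group effect wins (134 vs 78 kJ/mol).
Tabulated electron affinity (kJ/mol): Si 134, As 78.
So As has the smaller energy released when a gaseous atom gains an electron (As < Si).

As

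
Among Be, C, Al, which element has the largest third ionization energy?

After 2 electrons have been removed, what remains? Be²⁺ is the bare [He] core; C²⁺ still has 2 valence electrons; Al²⁺ still has 1 valence electron.
Pulling an electron out of a noble-gas core costs far more than removing a remaining valence electron, so Be sits at the high end of IE_3.
Valence configurations: C²⁺ [He]2s², Al²⁺ [Ne]3s¹.
The numbers (kJ/mol): Be 14849, C 4620, Al 2745.
Overall IE_3 order: Al < C < Be.

Be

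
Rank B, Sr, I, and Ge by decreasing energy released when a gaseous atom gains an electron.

I > Ge > B > Sr

B is in period 2, group 13; Ge is in period 4, group 14; Sr is in period 5, group 2; I is in period 5, group 17.
Adding an electron releases more energy for atoms nearer the top right (short of the noble gases).
These span different periods and groups, so the two trends combine.
B > Sr: both effects reinforce here, so B is clearly the higher of the two.
Ge > B: the two effects oppose for this pair; the across-period effect wins (119 vs 27 kJ/mol).
I > Ge: the two effects oppose for this pair; the across-period effect wins (295 vs 119 kJ/mol).
Tabulated electron affinity (kJ/mol): B 27, Ge 119, Sr 5, I 295.
So from highest to lowest: I > Ge > B > Sr.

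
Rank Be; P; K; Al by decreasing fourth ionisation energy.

Be > Al > K > P

IE_4 is the cost of taking one more electron from the +3 cation: Be³⁺ is already 1 electron into the core; P³⁺ still has 2 valence electrons; K³⁺ is already 2 electrons into the core; Al³⁺ is the bare [Ne] core.
Core electrons are held far more tightly than valence electrons, so K, Al and Be top the IE_4 order.
Approximate IE_4 values (kJ/mol): Be 21007, P 4964, K 5877, Al 11577.
Hence IE_4: P < K < Al < Be.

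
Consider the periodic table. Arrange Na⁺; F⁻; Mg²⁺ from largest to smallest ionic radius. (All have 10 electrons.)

F⁻, Na⁺, Mg²⁺

All of these have 10 electrons, so size is governed by nuclear charge alone: the more protons, the stronger the pull on the same electron cloud, and the smaller the ion.
Nuclear charges: Mg²⁺ (Z=12), Na⁺ (Z=11), F⁻ (Z=9).
Largest to smallest: F⁻ > Na⁺ > Mg²⁺.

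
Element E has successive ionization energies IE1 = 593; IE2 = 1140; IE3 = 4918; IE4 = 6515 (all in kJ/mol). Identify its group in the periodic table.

Group 2

Look for the largest jump between consecutive ionization energies: IE3/IE2 ≈ 4.3, far larger than any earlier ratio.
That jump marks the point where a core electron is being removed. So the atom has 2 valence electrons.
A main-group element with 2 valence electrons is in group 2.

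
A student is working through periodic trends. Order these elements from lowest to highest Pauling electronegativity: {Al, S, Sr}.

Sr < Al < S

Electronegativity increases across a period and decreases down a group, tracking effective nuclear charge and atomic size.
Neither a single period nor a single group — weigh both effects.
Al > Sr: relative to Sr, both the across-period and down-group shifts push Al's electronegativity up.
S > Al: S lies to the right of Al in period 3, so the across-period effect alone puts S higher.
Approximate values (Pauling): Al 1.61, S 2.58, Sr 0.95.
So from lowest to highest: Sr < Al < S.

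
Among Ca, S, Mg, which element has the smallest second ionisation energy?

Consider each +1 ion: Ca⁺ still has 1 valence electron; S⁺ still has 5 valence electrons; Mg⁺ still has 1 valence electron.
All are still removing valence electrons, so compare the +1 ions as you would atoms: IE_2 generally rises across a period (higher Z_eff) and falls down a group (larger shell), subject to the usual subshell exceptions.
Valence configurations: Ca⁺ [Ar]4s¹, S⁺ [Ne]3s²3p³, Mg⁺ [Ne]3s¹.
Tabulated IE_2 (kJ/mol): Ca 1145, S 2252, Mg 1451.
Hence IE_2: Ca < Mg < S.

Ca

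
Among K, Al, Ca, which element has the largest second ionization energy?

Consider each +1 ion: K⁺ is the bare [Ar] core; Al⁺ still has 2 valence electrons; Ca⁺ still has 1 valence electron.
Breaking into a closed-shell core is much more expensive than removing a leftover valence electron — K has the largest IE_2 here.
Valence configurations: Al⁺ [Ne]3s², Ca⁺ [Ar]4s¹.
Approximate IE_2 values (kJ/mol): K 3052, Al 1817, Ca 1145.
Hence IE_2: Ca < Al < K.

K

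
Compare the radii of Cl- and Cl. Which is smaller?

Forming Cl- adds 1 electron to Cl. More electron–electron repulsion in the same shell, with unchanged nuclear charge, lets the cloud expand.
An anion is larger than its parent atom: Cl- > Cl.

Cl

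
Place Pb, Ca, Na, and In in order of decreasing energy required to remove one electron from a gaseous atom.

First ionization energy rises across a period (greater Z_eff holds electrons more tightly) and falls down a group (valence electrons are farther from the nucleus).
A diagonal step moves right (one effect) and down (the opposite effect) at once.
In > Na: period and group pull opposite ways; the across-period shift dominates (558 vs 496 kJ/mol).
Ca > In: the two effects oppose for this pair; the down-group effect wins (590 vs 558 kJ/mol).
Pb > Ca: the two effects oppose for this pair; the across-period effect wins (716 vs 590 kJ/mol).
Approximate values (kJ/mol): Na 496, Ca 590, In 558, Pb 716.
So from highest to lowest: Pb > Ca > In > Na.

Pb > Ca > In > Na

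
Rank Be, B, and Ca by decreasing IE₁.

Be is in period 2, group 2; B is in period 2, group 13; Ca is in period 4, group 2.
Across a period the outer electron is held more tightly (higher IE₁); down a group it sits in a higher shell, more shielded, and comes off more easily.
These span different periods and groups, so the two trends combine.
B > Ca: relative to Ca, both the across-period and down-group shifts push B's first ionization energy up.
Be > B: this pair runs against the simple trend — see the exception note.
Note the exception: Be has a higher first ionization energy than B, contrary to the simple trend — removing B's lone 2p electron is easier than breaking Be's filled 2s².
Approximate values (kJ/mol): Be 900, B 801, Ca 590.
So from highest to lowest: Be > B > Ca.

Be > B > Ca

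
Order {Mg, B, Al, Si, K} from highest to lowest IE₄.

B > Al > Mg > K > Si

IE_4 is the cost of taking one more electron from the +3 cation: Mg³⁺ is already 1 electron into the core; B³⁺ is the bare [He] core; Al³⁺ is the bare [Ne] core; Si³⁺ still has 1 valence electron; K³⁺ is already 2 electrons into the core.
Breaking into a closed-shell core is much more expensive than removing a leftover valence electron — K, Mg, Al and B have the largest IE_4 here.
Approximate IE_4 values (kJ/mol): Mg 10543, B 25026, Al 11577, Si 4356, K 5877.
Hence IE_4: Si < K < Mg < Al < B.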